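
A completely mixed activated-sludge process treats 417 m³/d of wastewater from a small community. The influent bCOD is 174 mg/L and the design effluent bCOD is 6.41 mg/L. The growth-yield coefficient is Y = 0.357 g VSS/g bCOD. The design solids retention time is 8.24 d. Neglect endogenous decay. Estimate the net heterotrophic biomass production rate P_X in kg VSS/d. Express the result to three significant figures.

P_X ≈ 24.9 kg VSS/d

No decay correction is needed, so Y_obs = Y = 0.357.
Substrate removed = Q·(S₀ − S) = 417 m³/d × (174 − 6.41) g/m³ = 6.99×10^4 g/d = 69.89 kg/d.
Biomass produced: P_X = Y_obs·Q·ΔS = 0.3570 × 69.89 ≈ 24.95 kg VSS/d.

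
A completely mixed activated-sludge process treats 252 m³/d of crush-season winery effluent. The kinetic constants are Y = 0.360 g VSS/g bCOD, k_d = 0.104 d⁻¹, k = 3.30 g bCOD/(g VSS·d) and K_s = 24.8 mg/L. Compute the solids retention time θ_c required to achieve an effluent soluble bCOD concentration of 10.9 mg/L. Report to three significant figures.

Specific growth rate at S = 10.9 mg/L: μ = YkS/(K_s+S) = 0.360·3.30·10.9/(24.8+10.9) = 0.3627 d⁻¹.
θ_c = 1/(μ − k_d) = 1/(0.3627 − 0.104) = 1/0.2587 = 3.865 d.

θ_c ≈ 3.87 d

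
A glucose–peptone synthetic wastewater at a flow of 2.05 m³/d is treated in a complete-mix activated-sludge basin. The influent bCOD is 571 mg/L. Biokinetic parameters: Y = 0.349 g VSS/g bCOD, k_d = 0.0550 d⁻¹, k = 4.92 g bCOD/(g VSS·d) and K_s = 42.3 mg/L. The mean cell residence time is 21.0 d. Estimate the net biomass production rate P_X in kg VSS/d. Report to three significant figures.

P_X ≈ 0.189 kg VSS/d

Effluent substrate depends only on kinetics and SRT: S = K_s(1 + k_d θ_c) / [θ_c(Yk − k_d) − 1] = 42.3 × (1 + 0.0550 × 21.0) / [21.0 × (0.349 × 4.92 − 0.0550) − 1] = 91.16 / 33.90 = 2.689 mg/L.
Correct the yield for decay: Y_obs = Y/(1 + k_d θ_c) = 0.349 / (1 + 0.0550 × 21.0) = 0.349 / 2.155 = 0.1619.
Substrate removed = Q·(S₀ − S) = 2.05 m³/d × (571 − 2.69) g/m³ = 1.17×10^3 g/d = 1.165 kg/d.
So the net sludge growth is P_X = 0.1619 × 1.165 = 0.1887 kg VSS/d.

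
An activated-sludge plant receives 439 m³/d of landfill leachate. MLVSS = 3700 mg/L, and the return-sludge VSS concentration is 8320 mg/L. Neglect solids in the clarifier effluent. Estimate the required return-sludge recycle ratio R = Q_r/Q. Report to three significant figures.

R = Q_r/Q = X/(X_r − X) = 3700 / (8320 − 3700) = 0.8009.

R ≈ 0.801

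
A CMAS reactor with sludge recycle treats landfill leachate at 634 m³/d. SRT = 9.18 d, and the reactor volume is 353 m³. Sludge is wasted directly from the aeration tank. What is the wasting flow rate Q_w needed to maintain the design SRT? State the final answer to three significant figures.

Wasting from the aeration tank: Q_w = V / θ_c = 353.0 / 9.18 = 38.45 m³/d.

Q_w ≈ 38.5 m³/d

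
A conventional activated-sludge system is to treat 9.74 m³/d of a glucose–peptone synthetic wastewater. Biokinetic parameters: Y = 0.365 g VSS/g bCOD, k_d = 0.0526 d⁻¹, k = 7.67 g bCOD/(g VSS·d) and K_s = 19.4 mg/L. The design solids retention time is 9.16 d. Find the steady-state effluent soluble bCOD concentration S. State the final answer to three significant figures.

For a completely mixed reactor with recycle the Lawrence–McCarty relation gives S = K_s·(1 + k_d·θ_c) / [θ_c·(Y·k − k_d) − 1] = 19.4 × (1 + 0.0526 × 9.16) / [9.16 × (0.365 × 7.67 − 0.0526) − 1] = 28.75 / 24.16 = 1.190 mg/L.

S ≈ 1.19 mg/L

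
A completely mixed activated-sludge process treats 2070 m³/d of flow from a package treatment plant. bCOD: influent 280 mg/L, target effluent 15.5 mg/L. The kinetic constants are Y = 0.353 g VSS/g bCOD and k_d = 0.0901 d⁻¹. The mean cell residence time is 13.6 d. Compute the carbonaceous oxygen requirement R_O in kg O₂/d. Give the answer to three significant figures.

Correct the yield for decay: Y_obs = Y/(1 + k_d θ_c) = 0.353 / (1 + 0.0901 × 13.6) = 0.353 / 2.225 = 0.1586.
Mass of bCOD removed per day: Q(S₀ − S) = 2070 × 264.5 g/m³ = 547.5 kg/d.
Biomass synthesised: P_X = Y_obs × 547.5 = 86.85 kg VSS/d.
R_O = Q·ΔS − 1.42 P_X = 547.5 − 123.3 = 424.2 kg O₂/d.

R_O ≈ 424 kg O₂/d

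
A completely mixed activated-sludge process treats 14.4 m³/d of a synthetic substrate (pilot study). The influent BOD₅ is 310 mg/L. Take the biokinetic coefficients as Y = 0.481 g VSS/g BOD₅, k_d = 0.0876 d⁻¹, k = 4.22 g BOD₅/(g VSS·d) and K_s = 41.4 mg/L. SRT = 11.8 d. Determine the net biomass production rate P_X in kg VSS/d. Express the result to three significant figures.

From the Monod/SRT balance for a CMAS, S = K_s·(1+k_d θ_c)/[θ_c·(Y k − k_d) − 1] = 41.4 × (1 + 0.0876 × 11.8) / [11.8 × (0.481 × 4.22 − 0.0876) − 1] = 84.19 / 21.92 = 3.841 mg/L.
Correct the yield for decay: Y_obs = Y/(1 + k_d θ_c) = 0.481 / (1 + 0.0876 × 11.8) = 0.481 / 2.034 = 0.2365.
ΔS = 310 − 3.84 = 306.2 mg/L, so the substrate removal rate is 14.4 × 306.2/1000 = 4.409 kg BOD₅/d.
Net biomass production P_X = Y_obs × Q·(S₀ − S) = 0.2365 × 4.409 = 1.043 kg VSS/d.

P_X ≈ 1.04 kg VSS/d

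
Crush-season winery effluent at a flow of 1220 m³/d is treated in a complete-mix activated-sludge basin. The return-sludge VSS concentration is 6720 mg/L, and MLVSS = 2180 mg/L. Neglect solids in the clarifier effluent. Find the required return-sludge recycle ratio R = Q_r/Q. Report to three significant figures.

R = Q_r/Q = X/(X_r − X) = 2180 / (6720 − 2180) = 0.4802.

R ≈ 0.480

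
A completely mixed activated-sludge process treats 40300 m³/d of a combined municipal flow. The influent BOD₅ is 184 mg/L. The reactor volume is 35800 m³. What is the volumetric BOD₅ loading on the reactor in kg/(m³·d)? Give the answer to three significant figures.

L_v = Q S₀ / V = 40300 × 184 × 10⁻³ / 35800 = 0.2071 kg/(m³·d).

L_v ≈ 0.207 kg BOD₅/(m³·d)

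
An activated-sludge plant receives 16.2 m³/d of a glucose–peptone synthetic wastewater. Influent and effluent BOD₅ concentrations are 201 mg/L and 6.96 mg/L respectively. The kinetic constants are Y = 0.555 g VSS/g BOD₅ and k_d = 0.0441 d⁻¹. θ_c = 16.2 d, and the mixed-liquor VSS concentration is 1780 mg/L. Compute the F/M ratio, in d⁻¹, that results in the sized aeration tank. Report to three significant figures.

F/M ≈ 0.198 d⁻¹

Rearranging the biomass balance for a CMAS with decay, V = Y·Q·ΔS·θ_c / [X·(1+k_d θ_c)] = 0.555 × 16.2 × (201 − 6.96) × 16.2 / [1780 × (1 + 0.0441 × 16.2)] = 2.83×10^4 / 3052 = 9.261 m³.
Food-to-microorganism ratio F/M = Q S₀ / (V X) = 16.2 × 201 / (9.261 × 1780) = 0.1975 d⁻¹.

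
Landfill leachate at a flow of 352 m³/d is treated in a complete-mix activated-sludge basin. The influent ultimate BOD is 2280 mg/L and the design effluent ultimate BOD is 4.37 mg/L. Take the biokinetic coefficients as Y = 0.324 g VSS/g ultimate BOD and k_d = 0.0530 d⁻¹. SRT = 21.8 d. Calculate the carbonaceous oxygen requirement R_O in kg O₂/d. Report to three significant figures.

Correct the yield for decay: Y_obs = Y/(1 + k_d θ_c) = 0.324 / (1 + 0.0530 × 21.8) = 0.324 / 2.155 = 0.1503.
Q·(S₀ − S) = 352 × (2280 − 4.37) × 10⁻³ = 801.0 kg/d removed.
Net sludge production P_X = 0.1503 × 801.0 = 120.4 kg VSS/d.
R_O = Q·ΔS − 1.42 P_X = 801.0 − 171.0 = 630.0 kg O₂/d.

R_O ≈ 630 kg O₂/d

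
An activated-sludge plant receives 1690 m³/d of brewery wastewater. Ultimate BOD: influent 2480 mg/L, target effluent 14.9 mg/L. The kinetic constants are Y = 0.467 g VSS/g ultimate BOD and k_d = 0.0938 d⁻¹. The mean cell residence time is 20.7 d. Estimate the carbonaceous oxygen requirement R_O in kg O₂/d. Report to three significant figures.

R_O ≈ 3230 kg O₂/d

Observed yield with endogenous decay: Y_obs = Y / (1 + k_d·θ_c) = 0.467 / (1 + 0.0938 × 20.7) = 0.467 / 2.942 = 0.1588 g VSS/g ultimate BOD.
Q·(S₀ − S) = 1690 × (2480 − 14.9) × 10⁻³ = 4166 kg/d removed.
Net sludge production P_X = 0.1588 × 4166 = 661.4 kg VSS/d.
Carbonaceous O₂ demand = substrate oxidised − cell-mass equivalent = 4166 − 1.42 × 661.4 = 3227 kg O₂/d.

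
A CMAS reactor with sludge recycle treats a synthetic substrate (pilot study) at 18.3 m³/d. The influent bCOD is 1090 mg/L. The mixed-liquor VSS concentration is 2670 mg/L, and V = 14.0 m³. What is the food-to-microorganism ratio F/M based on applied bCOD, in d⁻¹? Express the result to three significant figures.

F/M ≈ 0.534 d⁻¹

F/M = Q·S₀ / (V·X) = 18.3 × 1090 / (14.00 × 2670) = 0.5336 g bCOD·(g VSS·d)⁻¹.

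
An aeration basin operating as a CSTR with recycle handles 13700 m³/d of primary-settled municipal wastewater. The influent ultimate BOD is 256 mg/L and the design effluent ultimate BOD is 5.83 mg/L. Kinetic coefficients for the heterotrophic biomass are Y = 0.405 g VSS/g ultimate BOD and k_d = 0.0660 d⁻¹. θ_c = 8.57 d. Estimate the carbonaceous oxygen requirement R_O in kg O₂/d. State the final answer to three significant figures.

The observed yield is Y_obs = Y/(1 + k_d·θ_c) = 0.405 / (1 + 0.0660 × 8.57) = 0.405 / 1.566 = 0.2587 g VSS per g ultimate BOD removed.
ΔS = 256 − 5.83 = 250.2 mg/L, so the substrate removal rate is 13700 × 250.2/1000 = 3427 kg ultimate BOD/d.
Net sludge production P_X = 0.2587 × 3427 = 886.6 kg VSS/d.
R_O = Q·ΔS − 1.42 P_X = 3427 − 1259 = 2168 kg O₂/d.

R_O ≈ 2170 kg O₂/d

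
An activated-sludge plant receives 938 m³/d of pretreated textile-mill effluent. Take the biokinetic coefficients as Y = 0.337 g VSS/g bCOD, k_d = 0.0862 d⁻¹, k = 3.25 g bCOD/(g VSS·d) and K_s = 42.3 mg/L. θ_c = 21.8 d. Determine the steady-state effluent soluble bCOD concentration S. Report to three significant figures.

For a completely mixed reactor with recycle the Lawrence–McCarty relation gives S = K_s·(1 + k_d·θ_c) / [θ_c·(Y·k − k_d) − 1] = 42.3 × (1 + 0.0862 × 21.8) / [21.8 × (0.337 × 3.25 − 0.0862) − 1] = 121.8 / 21.00 = 5.800 mg/L.

S ≈ 5.80 mg/L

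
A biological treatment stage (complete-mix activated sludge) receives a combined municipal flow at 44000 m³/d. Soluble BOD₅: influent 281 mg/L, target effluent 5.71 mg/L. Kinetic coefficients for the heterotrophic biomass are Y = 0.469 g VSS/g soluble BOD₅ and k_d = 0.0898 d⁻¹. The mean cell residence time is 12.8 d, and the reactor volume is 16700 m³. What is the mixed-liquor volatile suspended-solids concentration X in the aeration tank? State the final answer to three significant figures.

X ≈ 2030 mg/L

From V·X·(1 + k_d·θ_c) = Y·Q·(S₀ − S)·θ_c: X = 0.469 × 44000 × (281 − 5.71) × 12.8 / [16700 × (1 + 0.0898 × 12.8)] = 2026 mg/L.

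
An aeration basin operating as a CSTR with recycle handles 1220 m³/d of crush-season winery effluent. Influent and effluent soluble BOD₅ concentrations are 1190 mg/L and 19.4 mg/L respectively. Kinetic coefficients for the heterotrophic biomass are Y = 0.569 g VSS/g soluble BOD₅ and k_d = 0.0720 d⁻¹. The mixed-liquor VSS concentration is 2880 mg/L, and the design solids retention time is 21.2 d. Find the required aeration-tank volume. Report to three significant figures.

V ≈ 2370 m³

Rearranging the biomass balance for a CMAS with decay, V = Y·Q·ΔS·θ_c / [X·(1+k_d θ_c)] = 0.569 × 1220 × (1190 − 19.4) × 21.2 / [2880 × (1 + 0.0720 × 21.2)] = 1.72×10^7 / 7276 = 2368 m³.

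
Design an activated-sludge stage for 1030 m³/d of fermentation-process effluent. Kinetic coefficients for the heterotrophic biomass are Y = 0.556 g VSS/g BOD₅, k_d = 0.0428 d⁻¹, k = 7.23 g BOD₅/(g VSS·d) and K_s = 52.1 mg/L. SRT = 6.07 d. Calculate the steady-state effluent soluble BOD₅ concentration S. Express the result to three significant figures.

S ≈ 2.84 mg/L

For a completely mixed reactor with recycle the Lawrence–McCarty relation gives S = K_s·(1 + k_d·θ_c) / [θ_c·(Y·k − k_d) − 1] = 52.1 × (1 + 0.0428 × 6.07) / [6.07 × (0.556 × 7.23 − 0.0428) − 1] = 65.64 / 23.14 = 2.836 mg/L.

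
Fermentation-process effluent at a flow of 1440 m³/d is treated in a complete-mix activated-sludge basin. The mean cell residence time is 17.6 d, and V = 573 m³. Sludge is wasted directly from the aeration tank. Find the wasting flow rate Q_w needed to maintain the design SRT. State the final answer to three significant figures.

Q_w ≈ 32.6 m³/d

Wasting from the aeration tank: Q_w = V / θ_c = 573.0 / 17.6 = 32.56 m³/d.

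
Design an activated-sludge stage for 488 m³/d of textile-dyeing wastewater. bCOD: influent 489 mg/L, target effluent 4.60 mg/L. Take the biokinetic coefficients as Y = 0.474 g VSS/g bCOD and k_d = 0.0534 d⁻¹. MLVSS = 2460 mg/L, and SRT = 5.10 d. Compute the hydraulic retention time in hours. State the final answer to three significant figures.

Rearranging the biomass balance for a CMAS with decay, V = Y·Q·ΔS·θ_c / [X·(1+k_d θ_c)] = 0.474 × 488 × (489 − 4.60) × 5.10 / [2460 × (1 + 0.0534 × 5.10)] = 5.71×10^5 / 3130 = 182.6 m³.
τ = V/Q = 182.6/488 = 0.3741 d, or 8.979 h.

τ ≈ 8.98 h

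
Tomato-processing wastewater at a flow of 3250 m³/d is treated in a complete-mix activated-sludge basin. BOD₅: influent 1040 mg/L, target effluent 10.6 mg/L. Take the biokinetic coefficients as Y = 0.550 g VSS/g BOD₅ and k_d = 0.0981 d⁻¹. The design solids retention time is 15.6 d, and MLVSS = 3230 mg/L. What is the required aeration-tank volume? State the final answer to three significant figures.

V ≈ 3510 m³

Rearranging the biomass balance for a CMAS with decay, V = Y·Q·ΔS·θ_c / [X·(1+k_d θ_c)] = 0.550 × 3250 × (1040 − 10.6) × 15.6 / [3230 × (1 + 0.0981 × 15.6)] = 2.87×10^7 / 8173 = 3512 m³.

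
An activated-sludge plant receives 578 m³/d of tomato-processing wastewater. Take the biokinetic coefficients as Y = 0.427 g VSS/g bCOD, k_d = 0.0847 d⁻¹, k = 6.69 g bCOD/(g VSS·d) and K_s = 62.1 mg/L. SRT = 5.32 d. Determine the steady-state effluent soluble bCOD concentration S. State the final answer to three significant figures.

Effluent substrate depends only on kinetics and SRT: S = K_s(1 + k_d θ_c) / [θ_c(Yk − k_d) − 1] = 62.1 × (1 + 0.0847 × 5.32) / [5.32 × (0.427 × 6.69 − 0.0847) − 1] = 90.08 / 13.75 = 6.553 mg/L.

S ≈ 6.55 mg/L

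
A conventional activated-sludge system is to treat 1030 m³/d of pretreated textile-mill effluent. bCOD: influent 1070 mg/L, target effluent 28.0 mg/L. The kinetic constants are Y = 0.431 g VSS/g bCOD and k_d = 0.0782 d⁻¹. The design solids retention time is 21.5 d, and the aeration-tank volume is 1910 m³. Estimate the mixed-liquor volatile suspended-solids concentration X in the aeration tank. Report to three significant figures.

X ≈ 1940 mg/L

Solving the biomass balance for X: X = Y Q (S₀−S) θ_c / [V (1+k_d θ_c)] = 0.431 × 1030 × (1070 − 28.0) × 21.5 / [1910 × (1 + 0.0782 × 21.5)] = 1942 mg/L.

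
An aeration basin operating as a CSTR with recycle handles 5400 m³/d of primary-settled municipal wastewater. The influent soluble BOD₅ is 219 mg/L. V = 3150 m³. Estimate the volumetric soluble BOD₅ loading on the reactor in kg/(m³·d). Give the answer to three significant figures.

L_v = Q S₀ / V = 5400 × 219 × 10⁻³ / 3150 = 0.3754 kg/(m³·d).

L_v ≈ 0.375 kg soluble BOD₅/(m³·d)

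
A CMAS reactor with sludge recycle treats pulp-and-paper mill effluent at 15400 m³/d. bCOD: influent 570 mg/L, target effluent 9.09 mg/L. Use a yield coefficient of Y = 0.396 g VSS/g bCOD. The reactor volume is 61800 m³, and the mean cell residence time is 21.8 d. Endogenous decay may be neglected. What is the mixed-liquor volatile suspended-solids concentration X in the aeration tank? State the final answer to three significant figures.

Without decay, X = Y Q (S₀−S) θ_c / V = 0.396 × 15400 × (570 − 9.09) × 21.8 / 61800 = 1207 mg/L.

X ≈ 1210 mg/L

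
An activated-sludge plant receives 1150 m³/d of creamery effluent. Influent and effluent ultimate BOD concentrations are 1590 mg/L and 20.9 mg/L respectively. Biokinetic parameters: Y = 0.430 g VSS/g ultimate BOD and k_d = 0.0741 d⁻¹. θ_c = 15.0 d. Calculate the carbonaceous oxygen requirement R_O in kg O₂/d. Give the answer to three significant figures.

The observed yield is Y_obs = Y/(1 + k_d·θ_c) = 0.430 / (1 + 0.0741 × 15.0) = 0.430 / 2.111 = 0.2036 g VSS per g ultimate BOD removed.
Substrate removed = Q·(S₀ − S) = 1150 m³/d × (1590 − 20.9) g/m³ = 1.8×10^6 g/d = 1804 kg/d.
Net sludge production P_X = 0.2036 × 1804 = 367.5 kg VSS/d.
Carbonaceous O₂ demand = substrate oxidised − cell-mass equivalent = 1804 − 1.42 × 367.5 = 1283 kg O₂/d.

R_O ≈ 1280 kg O₂/d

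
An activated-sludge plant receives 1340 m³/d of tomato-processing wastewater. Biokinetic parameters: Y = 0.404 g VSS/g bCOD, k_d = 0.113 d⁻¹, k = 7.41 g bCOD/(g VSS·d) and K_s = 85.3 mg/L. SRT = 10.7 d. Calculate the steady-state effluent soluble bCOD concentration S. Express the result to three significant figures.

S ≈ 6.32 mg/L

From the Monod/SRT balance for a CMAS, S = K_s·(1+k_d θ_c)/[θ_c·(Y k − k_d) − 1] = 85.3 × (1 + 0.113 × 10.7) / [10.7 × (0.404 × 7.41 − 0.113) − 1] = 188.4 / 29.82 = 6.319 mg/L.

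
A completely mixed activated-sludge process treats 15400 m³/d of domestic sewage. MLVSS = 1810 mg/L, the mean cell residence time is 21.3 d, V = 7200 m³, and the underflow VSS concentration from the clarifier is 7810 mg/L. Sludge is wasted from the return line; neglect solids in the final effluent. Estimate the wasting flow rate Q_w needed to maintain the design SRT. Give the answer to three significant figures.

Wasting from the return line (neglecting effluent solids): Q_w = V·X / (θ_c·X_r) = 7200 × 1810 / (21.3 × 7810) = 78.34 m³/d.

Q_w ≈ 78.3 m³/d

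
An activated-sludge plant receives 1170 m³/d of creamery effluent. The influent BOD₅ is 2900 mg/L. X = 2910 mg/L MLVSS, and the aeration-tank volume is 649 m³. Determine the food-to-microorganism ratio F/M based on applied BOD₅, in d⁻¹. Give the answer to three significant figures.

F/M ≈ 1.80 d⁻¹

Food-to-microorganism ratio F/M = Q S₀ / (V X) = 1170 × 2900 / (649.0 × 2910) = 1.797 d⁻¹.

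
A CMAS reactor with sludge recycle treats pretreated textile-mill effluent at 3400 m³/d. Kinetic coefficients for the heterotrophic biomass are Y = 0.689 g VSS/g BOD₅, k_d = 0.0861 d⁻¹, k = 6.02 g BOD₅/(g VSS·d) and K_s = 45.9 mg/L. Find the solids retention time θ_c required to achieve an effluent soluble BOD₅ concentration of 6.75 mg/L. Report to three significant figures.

Specific growth rate at S = 6.75 mg/L: μ = YkS/(K_s+S) = 0.689·6.02·6.75/(45.9+6.75) = 0.5318 d⁻¹.
Then 1/θ_c = μ − k_d = 0.5318 − 0.0861 = 0.4457 d⁻¹, giving θ_c = 2.244 d.

θ_c ≈ 2.24 d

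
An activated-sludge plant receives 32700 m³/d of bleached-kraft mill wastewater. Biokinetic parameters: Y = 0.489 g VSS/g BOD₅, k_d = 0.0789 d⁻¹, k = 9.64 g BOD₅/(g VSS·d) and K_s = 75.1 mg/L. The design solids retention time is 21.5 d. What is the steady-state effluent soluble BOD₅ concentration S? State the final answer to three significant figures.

For a completely mixed reactor with recycle the Lawrence–McCarty relation gives S = K_s·(1 + k_d·θ_c) / [θ_c·(Y·k − k_d) − 1] = 75.1 × (1 + 0.0789 × 21.5) / [21.5 × (0.489 × 9.64 − 0.0789) − 1] = 202.5 / 98.65 = 2.053 mg/L.

S ≈ 2.05 mg/L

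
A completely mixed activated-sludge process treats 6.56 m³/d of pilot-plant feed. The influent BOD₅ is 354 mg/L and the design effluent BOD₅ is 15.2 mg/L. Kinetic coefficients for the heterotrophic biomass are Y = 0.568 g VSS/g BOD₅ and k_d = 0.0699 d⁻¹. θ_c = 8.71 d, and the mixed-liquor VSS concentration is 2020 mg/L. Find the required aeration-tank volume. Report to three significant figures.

V ≈ 3.38 m³

Steady-state biomass mass balance: V·X·(1 + k_d·θ_c) = Y·Q·(S₀ − S)·θ_c, so V = 0.568 × 6.56 × (354 − 15.2) × 8.71 / [2020 × (1 + 0.0699 × 8.71)] = 1.1×10^4 / 3250 = 3.383 m³.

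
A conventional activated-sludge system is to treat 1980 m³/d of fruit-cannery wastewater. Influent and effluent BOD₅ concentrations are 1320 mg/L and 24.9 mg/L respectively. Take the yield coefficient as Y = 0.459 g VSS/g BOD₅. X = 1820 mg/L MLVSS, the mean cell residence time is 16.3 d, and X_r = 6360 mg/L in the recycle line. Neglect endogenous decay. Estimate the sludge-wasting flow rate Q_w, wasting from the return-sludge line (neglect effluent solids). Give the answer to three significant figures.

Q_w ≈ 185 m³/d

With k_d = 0 the design equation reduces to V = Y Q (S₀−S) θ_c / X = 0.459 × 1980 × (1320 − 24.9) × 16.3 / 1820 = 10541 m³.
Q_w = (V·X)/(θ_c X_r) = 10541 × 1820 / (16.3 × 6360) = 185.1 m³/d.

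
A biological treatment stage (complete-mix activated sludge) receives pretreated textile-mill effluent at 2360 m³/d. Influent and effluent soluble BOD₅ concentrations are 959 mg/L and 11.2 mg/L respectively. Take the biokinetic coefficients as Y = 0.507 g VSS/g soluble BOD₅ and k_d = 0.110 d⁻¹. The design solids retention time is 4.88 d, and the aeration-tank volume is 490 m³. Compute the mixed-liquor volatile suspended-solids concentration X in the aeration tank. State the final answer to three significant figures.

Solving the biomass balance for X: X = Y Q (S₀−S) θ_c / [V (1+k_d θ_c)] = 0.507 × 2360 × (959 − 11.2) × 4.88 / [490 × (1 + 0.110 × 4.88)] = 7349 mg/L.

X ≈ 7350 mg/L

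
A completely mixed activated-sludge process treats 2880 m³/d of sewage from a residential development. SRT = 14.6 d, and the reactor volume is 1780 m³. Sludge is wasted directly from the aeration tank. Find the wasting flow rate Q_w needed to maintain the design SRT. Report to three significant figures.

Q_w ≈ 122 m³/d

For wasting at MLVSS concentration, Q_w = V/θ_c = 1780/14.6 = 121.9 m³/d.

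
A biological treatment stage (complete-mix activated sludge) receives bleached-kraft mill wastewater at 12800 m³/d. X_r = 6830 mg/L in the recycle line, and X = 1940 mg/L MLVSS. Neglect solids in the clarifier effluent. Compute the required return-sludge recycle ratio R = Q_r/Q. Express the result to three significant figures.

R ≈ 0.397

Solids balance on the clarifier gives (1+R)X = R·X_r, so R = X/(X_r − X) = 1940 / (6830 − 1940) = 0.3967.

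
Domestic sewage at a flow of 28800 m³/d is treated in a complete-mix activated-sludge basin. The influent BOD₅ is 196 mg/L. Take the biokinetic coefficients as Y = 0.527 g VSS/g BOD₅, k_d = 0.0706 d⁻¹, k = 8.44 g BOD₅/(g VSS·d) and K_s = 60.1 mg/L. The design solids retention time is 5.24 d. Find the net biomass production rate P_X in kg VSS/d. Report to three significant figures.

P_X ≈ 2130 kg VSS/d

From the Monod/SRT balance for a CMAS, S = K_s·(1+k_d θ_c)/[θ_c·(Y k − k_d) − 1] = 60.1 × (1 + 0.0706 × 5.24) / [5.24 × (0.527 × 8.44 − 0.0706) − 1] = 82.33 / 21.94 = 3.753 mg/L.
Observed yield with endogenous decay: Y_obs = Y / (1 + k_d·θ_c) = 0.527 / (1 + 0.0706 × 5.24) = 0.527 / 1.370 = 0.3847 g VSS/g BOD₅.
Q·(S₀ − S) = 28800 × (196 − 3.75) × 10⁻³ = 5537 kg/d removed.
Biomass produced: P_X = Y_obs·Q·ΔS = 0.3847 × 5537 ≈ 2130 kg VSS/d.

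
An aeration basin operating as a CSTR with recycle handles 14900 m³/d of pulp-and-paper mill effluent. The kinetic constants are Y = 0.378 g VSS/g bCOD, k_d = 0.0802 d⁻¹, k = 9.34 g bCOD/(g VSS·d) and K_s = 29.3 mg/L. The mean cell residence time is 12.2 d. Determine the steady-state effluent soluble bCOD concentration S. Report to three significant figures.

From the Monod/SRT balance for a CMAS, S = K_s·(1+k_d θ_c)/[θ_c·(Y k − k_d) − 1] = 29.3 × (1 + 0.0802 × 12.2) / [12.2 × (0.378 × 9.34 − 0.0802) − 1] = 57.97 / 41.09 = 1.411 mg/L.

S ≈ 1.41 mg/L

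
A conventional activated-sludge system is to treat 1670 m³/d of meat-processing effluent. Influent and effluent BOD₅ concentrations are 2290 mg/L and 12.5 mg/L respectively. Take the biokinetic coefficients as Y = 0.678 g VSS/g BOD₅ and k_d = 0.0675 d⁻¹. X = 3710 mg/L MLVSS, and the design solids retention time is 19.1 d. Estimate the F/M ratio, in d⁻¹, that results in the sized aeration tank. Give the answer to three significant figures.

F/M ≈ 0.178 d⁻¹

Rearranging the biomass balance for a CMAS with decay, V = Y·Q·ΔS·θ_c / [X·(1+k_d θ_c)] = 0.678 × 1670 × (2290 − 12.5) × 19.1 / [3710 × (1 + 0.0675 × 19.1)] = 4.93×10^7 / 8493 = 5799 m³.
F/M = applied load / biomass = Q·S₀/(V·X) = 1670 × 2290 / (5799 × 3710) = 0.1777 d⁻¹.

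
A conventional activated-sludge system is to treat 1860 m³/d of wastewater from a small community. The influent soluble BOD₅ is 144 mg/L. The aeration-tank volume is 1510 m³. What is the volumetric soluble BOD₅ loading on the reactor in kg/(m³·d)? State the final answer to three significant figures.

Applied soluble BOD₅ load per unit volume = Q·S₀/V = (1860 × 144/1000)/1510 = 0.1774 kg soluble BOD₅·m⁻³·d⁻¹.

L_v ≈ 0.177 kg soluble BOD₅/(m³·d)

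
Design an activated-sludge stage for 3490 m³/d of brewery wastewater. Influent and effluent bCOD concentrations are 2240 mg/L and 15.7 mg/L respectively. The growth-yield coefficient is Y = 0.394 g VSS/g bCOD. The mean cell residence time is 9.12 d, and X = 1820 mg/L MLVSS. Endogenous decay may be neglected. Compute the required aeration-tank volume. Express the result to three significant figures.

V ≈ 15300 m³

V·X = Y·Q·ΔS·θ_c gives V = 0.394 × 3490 × (2240 − 15.7) × 9.12 / 1820 = 15326 m³.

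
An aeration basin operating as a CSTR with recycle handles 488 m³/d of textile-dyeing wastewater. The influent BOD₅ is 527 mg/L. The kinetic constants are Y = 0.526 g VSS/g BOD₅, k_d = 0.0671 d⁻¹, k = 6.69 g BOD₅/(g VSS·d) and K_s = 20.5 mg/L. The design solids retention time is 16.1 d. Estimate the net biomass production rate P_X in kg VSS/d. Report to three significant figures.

For a completely mixed reactor with recycle the Lawrence–McCarty relation gives S = K_s·(1 + k_d·θ_c) / [θ_c·(Y·k − k_d) − 1] = 20.5 × (1 + 0.0671 × 16.1) / [16.1 × (0.526 × 6.69 − 0.0671) − 1] = 42.65 / 54.57 = 0.7814 mg/L.
Y_obs = Y / (1 + k_d θ_c) = 0.526 / (1 + 0.0671 × 16.1) = 0.526 / 2.080 = 0.2528.
Q·(S₀ − S) = 488 × (527 − 0.781) × 10⁻³ = 256.8 kg/d removed.
So the net sludge growth is P_X = 0.2528 × 256.8 = 64.93 kg VSS/d.

P_X ≈ 64.9 kg VSS/d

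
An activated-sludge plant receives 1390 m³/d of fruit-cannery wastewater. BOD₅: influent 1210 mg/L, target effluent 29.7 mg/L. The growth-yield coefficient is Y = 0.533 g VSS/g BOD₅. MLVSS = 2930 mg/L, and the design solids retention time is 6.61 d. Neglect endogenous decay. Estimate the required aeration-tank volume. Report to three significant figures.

V ≈ 1970 m³

Biomass mass balance (decay neglected): V·X = Y·Q·(S₀ − S)·θ_c, so V = 0.533 × 1390 × (1210 − 29.7) × 6.61 / 2930 = 1973 m³.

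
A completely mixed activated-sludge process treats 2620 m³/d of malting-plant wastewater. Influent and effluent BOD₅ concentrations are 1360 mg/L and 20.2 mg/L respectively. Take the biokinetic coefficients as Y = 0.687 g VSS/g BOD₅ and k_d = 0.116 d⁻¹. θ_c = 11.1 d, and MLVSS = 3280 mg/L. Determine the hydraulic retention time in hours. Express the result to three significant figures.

τ ≈ 32.7 h

From the SRT design equation V = Y Q (S₀−S) θ_c / [X (1 + k_d θ_c)] = 0.687 × 2620 × (1360 − 20.2) × 11.1 / [3280 × (1 + 0.116 × 11.1)] = 2.68×10^7 / 7503 = 3568 m³.
HRT = V/Q = 3568 m³ / 2620 m³·d⁻¹ = 1.362 d × 24 = 32.68 h.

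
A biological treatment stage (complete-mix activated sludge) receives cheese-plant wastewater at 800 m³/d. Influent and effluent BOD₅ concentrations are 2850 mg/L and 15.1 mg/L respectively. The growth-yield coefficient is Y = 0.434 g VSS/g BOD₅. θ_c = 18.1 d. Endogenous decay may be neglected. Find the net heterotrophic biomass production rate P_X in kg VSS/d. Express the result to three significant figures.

With endogenous decay neglected, the observed yield equals the true yield: Y_obs = Y = 0.434 g VSS/g BOD₅.
Substrate removed = Q·(S₀ − S) = 800 m³/d × (2850 − 15.1) g/m³ = 2.27×10^6 g/d = 2268 kg/d.
Net biomass production P_X = Y_obs × Q·(S₀ − S) = 0.4340 × 2268 = 984.3 kg VSS/d.

P_X ≈ 984 kg VSS/d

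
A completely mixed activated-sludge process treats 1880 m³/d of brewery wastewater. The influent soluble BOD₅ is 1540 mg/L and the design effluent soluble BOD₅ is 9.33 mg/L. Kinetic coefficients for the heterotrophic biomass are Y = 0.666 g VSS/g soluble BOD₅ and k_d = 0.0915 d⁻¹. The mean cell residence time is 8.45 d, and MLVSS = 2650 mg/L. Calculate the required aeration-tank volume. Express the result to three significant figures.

From the SRT design equation V = Y Q (S₀−S) θ_c / [X (1 + k_d θ_c)] = 0.666 × 1880 × (1540 − 9.33) × 8.45 / [2650 × (1 + 0.0915 × 8.45)] = 1.62×10^7 / 4699 = 3446 m³.

V ≈ 3450 m³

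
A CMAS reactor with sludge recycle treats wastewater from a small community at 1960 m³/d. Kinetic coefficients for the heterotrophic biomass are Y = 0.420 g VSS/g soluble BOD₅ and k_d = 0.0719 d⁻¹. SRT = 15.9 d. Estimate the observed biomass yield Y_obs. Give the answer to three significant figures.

Y_obs ≈ 0.196 g VSS/g soluble BOD₅

The observed yield is Y_obs = Y/(1 + k_d·θ_c) = 0.420 / (1 + 0.0719 × 15.9) = 0.420 / 2.143 = 0.1960 g VSS per g soluble BOD₅ removed.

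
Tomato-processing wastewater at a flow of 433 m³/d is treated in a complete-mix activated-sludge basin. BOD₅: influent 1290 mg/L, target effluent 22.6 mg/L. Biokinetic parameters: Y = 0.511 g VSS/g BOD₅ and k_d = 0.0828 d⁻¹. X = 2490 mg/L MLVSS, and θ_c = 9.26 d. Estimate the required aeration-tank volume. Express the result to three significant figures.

V ≈ 590 m³

From the SRT design equation V = Y Q (S₀−S) θ_c / [X (1 + k_d θ_c)] = 0.511 × 433 × (1290 − 22.6) × 9.26 / [2490 × (1 + 0.0828 × 9.26)] = 2.6×10^6 / 4399 = 590.3 m³.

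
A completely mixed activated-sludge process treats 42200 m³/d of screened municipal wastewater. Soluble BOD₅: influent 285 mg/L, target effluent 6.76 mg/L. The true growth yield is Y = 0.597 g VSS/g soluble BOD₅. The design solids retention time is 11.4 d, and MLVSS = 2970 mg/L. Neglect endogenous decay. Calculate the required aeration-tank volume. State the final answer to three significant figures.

V ≈ 26900 m³

Biomass mass balance (decay neglected): V·X = Y·Q·(S₀ − S)·θ_c, so V = 0.597 × 42200 × (285 − 6.76) × 11.4 / 2970 = 26906 m³.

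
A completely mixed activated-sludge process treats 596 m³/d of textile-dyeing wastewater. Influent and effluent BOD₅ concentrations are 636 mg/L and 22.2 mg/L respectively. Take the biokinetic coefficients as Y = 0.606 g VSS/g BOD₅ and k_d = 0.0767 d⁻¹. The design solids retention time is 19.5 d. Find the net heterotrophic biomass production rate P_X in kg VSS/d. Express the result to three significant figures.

The observed yield is Y_obs = Y/(1 + k_d·θ_c) = 0.606 / (1 + 0.0767 × 19.5) = 0.606 / 2.496 = 0.2428 g VSS per g BOD₅ removed.
Mass of BOD₅ removed per day: Q(S₀ − S) = 596 × 613.8 g/m³ = 365.8 kg/d.
Biomass produced: P_X = Y_obs·Q·ΔS = 0.2428 × 365.8 ≈ 88.83 kg VSS/d.

P_X ≈ 88.8 kg VSS/d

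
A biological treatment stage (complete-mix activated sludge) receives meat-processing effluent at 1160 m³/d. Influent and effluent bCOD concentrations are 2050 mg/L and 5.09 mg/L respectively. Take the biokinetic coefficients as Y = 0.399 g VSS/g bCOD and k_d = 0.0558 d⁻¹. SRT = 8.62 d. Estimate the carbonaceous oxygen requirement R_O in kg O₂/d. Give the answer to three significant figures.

R_O ≈ 1460 kg O₂/d

Y_obs = Y / (1 + k_d θ_c) = 0.399 / (1 + 0.0558 × 8.62) = 0.399 / 1.481 = 0.2694.
ΔS = 2050 − 5.09 = 2045 mg/L, so the substrate removal rate is 1160 × 2045/1000 = 2372 kg bCOD/d.
Biomass synthesised: P_X = Y_obs × 2372 = 639.1 kg VSS/d.
Carbonaceous O₂ demand = substrate oxidised − cell-mass equivalent = 2372 − 1.42 × 639.1 = 1465 kg O₂/d.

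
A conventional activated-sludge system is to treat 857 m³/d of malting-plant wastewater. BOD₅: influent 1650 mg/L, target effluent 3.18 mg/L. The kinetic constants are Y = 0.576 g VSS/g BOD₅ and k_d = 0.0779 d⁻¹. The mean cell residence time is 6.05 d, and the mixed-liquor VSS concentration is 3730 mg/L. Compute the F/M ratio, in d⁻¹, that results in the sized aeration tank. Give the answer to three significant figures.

Rearranging the biomass balance for a CMAS with decay, V = Y·Q·ΔS·θ_c / [X·(1+k_d θ_c)] = 0.576 × 857 × (1650 − 3.18) × 6.05 / [3730 × (1 + 0.0779 × 6.05)] = 4.92×10^6 / 5488 = 896.2 m³.
F/M = Q·S₀ / (V·X) = 857 × 1650 / (896.2 × 3730) = 0.4230 g BOD₅·(g VSS·d)⁻¹.

F/M ≈ 0.423 d⁻¹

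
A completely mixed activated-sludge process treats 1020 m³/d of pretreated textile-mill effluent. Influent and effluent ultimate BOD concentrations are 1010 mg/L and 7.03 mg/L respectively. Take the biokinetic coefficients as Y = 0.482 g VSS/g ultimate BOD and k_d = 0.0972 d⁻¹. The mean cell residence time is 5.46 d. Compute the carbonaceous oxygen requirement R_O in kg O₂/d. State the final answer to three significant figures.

R_O ≈ 566 kg O₂/d

The observed yield is Y_obs = Y/(1 + k_d·θ_c) = 0.482 / (1 + 0.0972 × 5.46) = 0.482 / 1.531 = 0.3149 g VSS per g ultimate BOD removed.
Substrate removed = Q·(S₀ − S) = 1020 m³/d × (1010 − 7.03) g/m³ = 1.02×10^6 g/d = 1023 kg/d.
Biomass synthesised: P_X = Y_obs × 1023 = 322.1 kg VSS/d.
R_O = Q·ΔS − 1.42 P_X = 1023 − 457.4 = 565.6 kg O₂/d.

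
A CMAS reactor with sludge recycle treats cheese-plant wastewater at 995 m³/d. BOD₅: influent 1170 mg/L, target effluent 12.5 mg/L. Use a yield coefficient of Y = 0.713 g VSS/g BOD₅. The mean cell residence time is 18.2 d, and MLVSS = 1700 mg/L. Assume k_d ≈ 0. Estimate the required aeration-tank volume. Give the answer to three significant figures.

Biomass mass balance (decay neglected): V·X = Y·Q·(S₀ − S)·θ_c, so V = 0.713 × 995 × (1170 − 12.5) × 18.2 / 1700 = 8791 m³.

V ≈ 8790 m³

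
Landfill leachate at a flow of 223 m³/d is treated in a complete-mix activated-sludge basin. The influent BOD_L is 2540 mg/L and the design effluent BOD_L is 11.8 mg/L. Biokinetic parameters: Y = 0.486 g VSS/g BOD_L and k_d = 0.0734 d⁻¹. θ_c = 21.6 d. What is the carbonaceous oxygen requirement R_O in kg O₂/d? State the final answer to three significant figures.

Y_obs = Y / (1 + k_d θ_c) = 0.486 / (1 + 0.0734 × 21.6) = 0.486 / 2.585 = 0.1880.
ΔS = 2540 − 11.8 = 2528 mg/L, so the substrate removal rate is 223 × 2528/1000 = 563.8 kg BOD_L/d.
Net sludge production P_X = 0.1880 × 563.8 = 106.0 kg VSS/d.
Carbonaceous O₂ demand = substrate oxidised − cell-mass equivalent = 563.8 − 1.42 × 106.0 = 413.3 kg O₂/d.

R_O ≈ 413 kg O₂/d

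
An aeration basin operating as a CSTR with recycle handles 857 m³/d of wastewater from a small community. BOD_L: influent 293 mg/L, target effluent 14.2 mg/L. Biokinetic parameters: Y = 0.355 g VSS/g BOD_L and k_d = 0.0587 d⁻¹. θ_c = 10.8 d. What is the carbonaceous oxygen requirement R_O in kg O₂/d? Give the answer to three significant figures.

Y_obs = Y / (1 + k_d θ_c) = 0.355 / (1 + 0.0587 × 10.8) = 0.355 / 1.634 = 0.2173.
ΔS = 293 − 14.2 = 278.8 mg/L, so the substrate removal rate is 857 × 278.8/1000 = 238.9 kg BOD_L/d.
Net sludge production P_X = 0.2173 × 238.9 = 51.91 kg VSS/d.
R_O = Q·ΔS − 1.42 P_X = 238.9 − 73.71 = 165.2 kg O₂/d.

R_O ≈ 165 kg O₂/d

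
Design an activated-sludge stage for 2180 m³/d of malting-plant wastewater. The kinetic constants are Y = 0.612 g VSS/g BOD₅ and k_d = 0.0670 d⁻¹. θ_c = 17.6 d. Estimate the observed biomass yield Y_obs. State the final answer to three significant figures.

Y_obs ≈ 0.281 g VSS/g BOD₅

The observed yield is Y_obs = Y/(1 + k_d·θ_c) = 0.612 / (1 + 0.0670 × 17.6) = 0.612 / 2.179 = 0.2808 g VSS per g BOD₅ removed.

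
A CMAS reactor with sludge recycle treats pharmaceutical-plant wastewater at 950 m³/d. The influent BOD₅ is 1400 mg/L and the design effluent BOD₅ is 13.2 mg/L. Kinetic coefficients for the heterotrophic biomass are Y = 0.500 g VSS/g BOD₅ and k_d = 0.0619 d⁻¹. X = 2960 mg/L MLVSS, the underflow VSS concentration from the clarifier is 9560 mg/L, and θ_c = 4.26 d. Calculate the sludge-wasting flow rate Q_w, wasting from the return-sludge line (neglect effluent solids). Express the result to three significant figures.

Q_w ≈ 54.5 m³/d

Rearranging the biomass balance for a CMAS with decay, V = Y·Q·ΔS·θ_c / [X·(1+k_d θ_c)] = 0.500 × 950 × (1400 − 13.2) × 4.26 / [2960 × (1 + 0.0619 × 4.26)] = 2.81×10^6 / 3741 = 750.2 m³.
Wasting from the return line (neglecting effluent solids): Q_w = V·X / (θ_c·X_r) = 750.2 × 2960 / (4.26 × 9560) = 54.53 m³/d.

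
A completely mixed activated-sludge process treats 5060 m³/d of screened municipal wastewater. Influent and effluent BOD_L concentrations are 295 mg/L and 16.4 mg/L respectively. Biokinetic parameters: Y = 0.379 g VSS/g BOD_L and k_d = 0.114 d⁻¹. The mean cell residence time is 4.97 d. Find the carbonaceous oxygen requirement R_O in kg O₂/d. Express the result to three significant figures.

Observed yield with endogenous decay: Y_obs = Y / (1 + k_d·θ_c) = 0.379 / (1 + 0.114 × 4.97) = 0.379 / 1.567 = 0.2419 g VSS/g BOD_L.
Mass of BOD_L removed per day: Q(S₀ − S) = 5060 × 278.6 g/m³ = 1410 kg/d.
P_X = Y_obs·Q·(S₀ − S) = 0.2419 × 1410 = 341.1 kg VSS/d.
Carbonaceous O₂ demand = substrate oxidised − cell-mass equivalent = 1410 − 1.42 × 341.1 = 925.4 kg O₂/d.

R_O ≈ 925 kg O₂/d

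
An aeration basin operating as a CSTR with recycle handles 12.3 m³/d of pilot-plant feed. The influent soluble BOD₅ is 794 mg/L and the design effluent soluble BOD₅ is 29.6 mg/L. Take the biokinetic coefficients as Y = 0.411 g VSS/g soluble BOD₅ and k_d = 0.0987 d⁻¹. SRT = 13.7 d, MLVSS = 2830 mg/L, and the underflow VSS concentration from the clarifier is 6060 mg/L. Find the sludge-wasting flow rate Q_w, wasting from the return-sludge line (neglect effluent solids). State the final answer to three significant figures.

Q_w ≈ 0.271 m³/d

Steady-state biomass mass balance: V·X·(1 + k_d·θ_c) = Y·Q·(S₀ − S)·θ_c, so V = 0.411 × 12.3 × (794 − 29.6) × 13.7 / [2830 × (1 + 0.0987 × 13.7)] = 5.29×10^4 / 6657 = 7.953 m³.
θ_c = V·X/(Q_w·X_r) when wasting from the recycle, so Q_w = V·X/(θ_c·X_r) = 7.953 × 2830 / (13.7 × 6060) = 0.2711 m³/d.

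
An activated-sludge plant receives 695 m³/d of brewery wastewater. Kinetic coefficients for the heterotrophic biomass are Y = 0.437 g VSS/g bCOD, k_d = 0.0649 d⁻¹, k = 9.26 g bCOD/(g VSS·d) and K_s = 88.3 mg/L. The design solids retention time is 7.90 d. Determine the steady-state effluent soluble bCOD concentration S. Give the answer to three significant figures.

From the Monod/SRT balance for a CMAS, S = K_s·(1+k_d θ_c)/[θ_c·(Y k − k_d) − 1] = 88.3 × (1 + 0.0649 × 7.90) / [7.90 × (0.437 × 9.26 − 0.0649) − 1] = 133.6 / 30.46 = 4.386 mg/L.

S ≈ 4.39 mg/L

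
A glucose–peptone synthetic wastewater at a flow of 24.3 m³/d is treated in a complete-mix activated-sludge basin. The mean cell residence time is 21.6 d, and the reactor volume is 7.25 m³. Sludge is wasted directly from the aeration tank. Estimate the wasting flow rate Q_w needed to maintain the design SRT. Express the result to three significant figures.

Wasting from the aeration tank: Q_w = V / θ_c = 7.250 / 21.6 = 0.3356 m³/d.

Q_w ≈ 0.336 m³/d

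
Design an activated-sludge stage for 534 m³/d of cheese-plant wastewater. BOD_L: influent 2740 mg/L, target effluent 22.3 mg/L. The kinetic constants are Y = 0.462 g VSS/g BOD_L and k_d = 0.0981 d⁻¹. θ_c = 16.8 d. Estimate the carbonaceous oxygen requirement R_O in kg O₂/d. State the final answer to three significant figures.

Observed yield with endogenous decay: Y_obs = Y / (1 + k_d·θ_c) = 0.462 / (1 + 0.0981 × 16.8) = 0.462 / 2.648 = 0.1745 g VSS/g BOD_L.
ΔS = 2740 − 22.3 = 2718 mg/L, so the substrate removal rate is 534 × 2718/1000 = 1451 kg BOD_L/d.
P_X = Y_obs·Q·(S₀ − S) = 0.1745 × 1451 = 253.2 kg VSS/d.
R_O = Q·(S₀ − S) − 1.42·P_X = 1451 − 1.42 × 253.2 = 1092 kg O₂/d.

R_O ≈ 1090 kg O₂/d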